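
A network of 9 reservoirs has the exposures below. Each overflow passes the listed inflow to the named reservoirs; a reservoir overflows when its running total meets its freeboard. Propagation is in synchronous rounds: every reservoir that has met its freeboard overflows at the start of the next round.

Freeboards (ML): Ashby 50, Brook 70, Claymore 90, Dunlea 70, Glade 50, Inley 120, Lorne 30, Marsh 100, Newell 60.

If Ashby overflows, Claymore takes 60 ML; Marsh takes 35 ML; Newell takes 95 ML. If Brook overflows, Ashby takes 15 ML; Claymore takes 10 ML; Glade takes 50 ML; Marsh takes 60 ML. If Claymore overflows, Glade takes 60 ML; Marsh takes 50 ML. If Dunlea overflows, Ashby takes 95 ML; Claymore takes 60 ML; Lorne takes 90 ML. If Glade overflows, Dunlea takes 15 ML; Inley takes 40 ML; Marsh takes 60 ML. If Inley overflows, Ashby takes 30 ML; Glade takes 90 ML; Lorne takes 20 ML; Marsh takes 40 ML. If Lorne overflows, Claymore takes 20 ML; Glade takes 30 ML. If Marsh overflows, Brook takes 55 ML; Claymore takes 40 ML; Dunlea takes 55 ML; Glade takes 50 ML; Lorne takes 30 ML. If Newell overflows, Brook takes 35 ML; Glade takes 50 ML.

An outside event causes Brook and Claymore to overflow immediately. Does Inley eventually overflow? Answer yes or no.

Round 1 — Brook, Claymore overflow (initial).
  Ashby: +15 → 15 < 50
  Glade: +50+60 → 110 ≥ 50
  Marsh: +60+50 → 110 ≥ 100
Round 2 — Glade, Marsh overflow.
  Dunlea: +15+55 → 70 ≥ 70
  Inley: +40 → 40 < 120
  Lorne: +30 → 30 ≥ 30
Round 3 — Dunlea, Lorne overflow.
  Ashby: +95 → 110 ≥ 50
Round 4 — Ashby overflows.
  Newell: +95 → 95 ≥ 60
Round 5 — Newell overflows.
No further overflows.

no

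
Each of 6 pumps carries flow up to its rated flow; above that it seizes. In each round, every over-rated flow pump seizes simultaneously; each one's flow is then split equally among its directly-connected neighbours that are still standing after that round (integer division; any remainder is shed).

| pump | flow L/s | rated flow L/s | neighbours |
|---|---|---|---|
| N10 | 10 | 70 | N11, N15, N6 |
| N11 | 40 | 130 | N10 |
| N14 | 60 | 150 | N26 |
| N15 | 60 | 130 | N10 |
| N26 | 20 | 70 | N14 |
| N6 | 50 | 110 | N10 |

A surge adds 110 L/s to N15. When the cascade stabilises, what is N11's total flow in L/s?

130

Round 1 — N15 at 170 > 130. N15 seizes.
  N15 sheds 170 L/s to N10: 170 each.
    N10: 10+170 = 180 > 70
Round 2 — N10 seizes.
  N10 sheds 180 L/s to N11, N6: 90 each.
    N11: 40+90 = 130 ≤ 130
    N6: 50+90 = 140 > 110
Round 3 — N6 seizes.
  N6 sheds 140 L/s: no online neighbours, lost.
No further seizures.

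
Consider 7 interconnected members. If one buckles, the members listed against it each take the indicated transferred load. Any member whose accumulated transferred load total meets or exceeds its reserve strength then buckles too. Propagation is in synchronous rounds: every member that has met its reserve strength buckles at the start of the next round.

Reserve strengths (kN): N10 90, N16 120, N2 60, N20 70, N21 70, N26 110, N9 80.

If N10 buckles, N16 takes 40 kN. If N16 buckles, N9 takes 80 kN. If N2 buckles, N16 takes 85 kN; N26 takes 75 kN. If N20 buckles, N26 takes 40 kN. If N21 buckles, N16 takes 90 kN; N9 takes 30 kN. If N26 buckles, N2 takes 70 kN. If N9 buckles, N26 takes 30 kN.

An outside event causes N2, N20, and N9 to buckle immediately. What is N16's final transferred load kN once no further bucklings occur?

85

Round 1 — N2, N20, N9 buckle (initial).
  N16: +85 → 85 < 120
  N26: +75+40+30 → 145 ≥ 110
Round 2 — N26 buckles.
No further bucklings.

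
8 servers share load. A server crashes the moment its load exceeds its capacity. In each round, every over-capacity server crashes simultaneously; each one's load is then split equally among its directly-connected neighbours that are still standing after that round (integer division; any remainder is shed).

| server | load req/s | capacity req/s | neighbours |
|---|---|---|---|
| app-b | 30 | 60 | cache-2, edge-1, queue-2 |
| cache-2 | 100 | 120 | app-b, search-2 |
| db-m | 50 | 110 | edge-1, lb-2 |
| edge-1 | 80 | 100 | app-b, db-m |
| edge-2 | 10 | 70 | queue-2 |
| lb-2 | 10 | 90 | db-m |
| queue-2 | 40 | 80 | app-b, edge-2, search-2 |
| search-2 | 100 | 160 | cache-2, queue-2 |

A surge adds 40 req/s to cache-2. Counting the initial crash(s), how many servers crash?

Round 1 — cache-2 at 140 > 120. cache-2 crashes.
  cache-2 sheds 140 req/s to app-b, search-2: 70 each.
    app-b: 30+70 = 100 > 60
    search-2: 100+70 = 170 > 160
Round 2 — app-b, search-2 crash.
  app-b sheds 100 req/s to edge-1, queue-2: 50 each.
    edge-1: 80+50 = 130 > 100
    queue-2: 40+50 = 90 > 80
  search-2 sheds 170 req/s to queue-2: 170 each.
    queue-2: 90+170 = 260 > 80
Round 3 — edge-1, queue-2 crash.
  edge-1 sheds 130 req/s to db-m: 130 each.
    db-m: 50+130 = 180 > 110
  queue-2 sheds 260 req/s to edge-2: 260 each.
    edge-2: 10+260 = 270 > 70
Round 4 — db-m, edge-2 crash.
  db-m sheds 180 req/s to lb-2: 180 each.
    lb-2: 10+180 = 190 > 90
  edge-2 sheds 270 req/s: no online neighbours, lost.
Round 5 — lb-2 crashes.
  lb-2 sheds 190 req/s: no online neighbours, lost.
No further crashes.

8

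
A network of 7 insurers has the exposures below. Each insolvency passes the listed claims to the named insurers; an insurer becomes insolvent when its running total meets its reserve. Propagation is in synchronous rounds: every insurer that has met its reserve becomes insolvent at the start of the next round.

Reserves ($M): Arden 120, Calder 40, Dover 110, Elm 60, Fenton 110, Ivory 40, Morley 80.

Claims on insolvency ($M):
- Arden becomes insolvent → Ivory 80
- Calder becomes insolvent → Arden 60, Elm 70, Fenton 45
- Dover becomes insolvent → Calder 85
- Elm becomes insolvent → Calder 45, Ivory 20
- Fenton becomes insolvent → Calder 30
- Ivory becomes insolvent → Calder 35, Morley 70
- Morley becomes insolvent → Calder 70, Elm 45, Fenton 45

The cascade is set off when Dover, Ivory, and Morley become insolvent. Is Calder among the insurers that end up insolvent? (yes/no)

Round 1 — Dover, Ivory, Morley become insolvent (initial).
  Calder: +85+35+70 → 190 ≥ 40
  Elm: +45 → 45 < 60
  Fenton: +45 → 45 < 110
Round 2 — Calder becomes insolvent.
  Arden: +60 → 60 < 120
  Elm: +70 → 115 ≥ 60
  Fenton: +45 → 90 < 110
Round 3 — Elm becomes insolvent.
No further insolvencies.

yes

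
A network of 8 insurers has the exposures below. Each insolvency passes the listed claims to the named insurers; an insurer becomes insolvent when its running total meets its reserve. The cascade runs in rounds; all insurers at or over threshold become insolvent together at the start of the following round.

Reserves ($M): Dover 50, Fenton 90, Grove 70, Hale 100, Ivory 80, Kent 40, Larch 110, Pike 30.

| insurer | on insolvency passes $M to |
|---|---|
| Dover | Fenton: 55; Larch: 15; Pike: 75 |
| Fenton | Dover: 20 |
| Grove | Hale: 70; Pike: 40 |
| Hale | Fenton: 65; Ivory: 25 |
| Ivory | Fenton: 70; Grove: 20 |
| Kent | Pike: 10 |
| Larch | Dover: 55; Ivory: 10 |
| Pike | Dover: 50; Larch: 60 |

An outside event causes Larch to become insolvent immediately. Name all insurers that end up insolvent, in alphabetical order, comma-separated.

Dover, Larch, Pike

Round 1 — Larch becomes insolvent (initial).
  Dover: +55 → 55 ≥ 50
  Ivory: +10 → 10 < 80
Round 2 — Dover becomes insolvent.
  Fenton: +55 → 55 < 90
  Pike: +75 → 75 ≥ 30
Round 3 — Pike becomes insolvent.
No further insolvencies.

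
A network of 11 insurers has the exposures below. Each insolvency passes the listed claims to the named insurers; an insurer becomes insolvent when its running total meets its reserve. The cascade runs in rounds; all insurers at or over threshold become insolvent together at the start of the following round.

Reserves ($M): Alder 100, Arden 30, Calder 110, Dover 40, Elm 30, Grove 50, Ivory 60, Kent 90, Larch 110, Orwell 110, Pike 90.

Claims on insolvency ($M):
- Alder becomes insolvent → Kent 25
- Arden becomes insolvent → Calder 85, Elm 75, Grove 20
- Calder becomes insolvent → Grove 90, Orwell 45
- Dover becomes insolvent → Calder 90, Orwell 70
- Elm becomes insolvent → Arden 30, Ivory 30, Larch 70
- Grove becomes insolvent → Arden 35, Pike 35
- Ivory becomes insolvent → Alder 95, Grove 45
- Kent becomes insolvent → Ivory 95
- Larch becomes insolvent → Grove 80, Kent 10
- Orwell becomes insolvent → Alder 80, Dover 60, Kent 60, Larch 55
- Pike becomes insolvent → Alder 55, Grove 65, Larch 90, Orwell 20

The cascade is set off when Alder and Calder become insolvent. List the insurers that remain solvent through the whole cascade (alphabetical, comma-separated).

Round 1 — Alder, Calder become insolvent (initial).
  Grove: +90 → 90 ≥ 50
  Kent: +25 → 25 < 90
  Orwell: +45 → 45 < 110
Round 2 — Grove becomes insolvent.
  Arden: +35 → 35 ≥ 30
  Pike: +35 → 35 < 90
Round 3 — Arden becomes insolvent.
  Elm: +75 → 75 ≥ 30
Round 4 — Elm becomes insolvent.
  Ivory: +30 → 30 < 60
  Larch: +70 → 70 < 110
No further insolvencies.

Dover, Ivory, Kent, Larch, Orwell, Pike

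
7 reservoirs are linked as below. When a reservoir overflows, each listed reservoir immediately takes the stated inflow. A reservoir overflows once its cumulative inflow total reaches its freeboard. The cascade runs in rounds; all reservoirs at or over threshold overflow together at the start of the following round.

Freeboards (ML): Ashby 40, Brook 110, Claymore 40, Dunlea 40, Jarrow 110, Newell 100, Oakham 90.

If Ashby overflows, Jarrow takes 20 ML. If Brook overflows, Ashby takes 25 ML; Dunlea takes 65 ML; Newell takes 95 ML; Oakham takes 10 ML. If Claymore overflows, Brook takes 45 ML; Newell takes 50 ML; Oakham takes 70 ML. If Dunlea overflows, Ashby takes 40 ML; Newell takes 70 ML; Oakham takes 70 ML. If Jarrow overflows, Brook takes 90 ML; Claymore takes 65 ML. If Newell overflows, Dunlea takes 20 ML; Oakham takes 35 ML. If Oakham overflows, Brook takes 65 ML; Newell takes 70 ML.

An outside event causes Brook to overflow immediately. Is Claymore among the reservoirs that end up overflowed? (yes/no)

Round 1 — Brook overflows (initial).
  Ashby: +25 → 25 < 40
  Dunlea: +65 → 65 ≥ 40
  Newell: +95 → 95 < 100
  Oakham: +10 → 10 < 90
Round 2 — Dunlea overflows.
  Ashby: +40 → 65 ≥ 40
  Newell: +70 → 165 ≥ 100
  Oakham: +70 → 80 < 90
Round 3 — Ashby, Newell overflow.
  Jarrow: +20 → 20 < 110
  Oakham: +35 → 115 ≥ 90
Round 4 — Oakham overflows.
No further overflows.

no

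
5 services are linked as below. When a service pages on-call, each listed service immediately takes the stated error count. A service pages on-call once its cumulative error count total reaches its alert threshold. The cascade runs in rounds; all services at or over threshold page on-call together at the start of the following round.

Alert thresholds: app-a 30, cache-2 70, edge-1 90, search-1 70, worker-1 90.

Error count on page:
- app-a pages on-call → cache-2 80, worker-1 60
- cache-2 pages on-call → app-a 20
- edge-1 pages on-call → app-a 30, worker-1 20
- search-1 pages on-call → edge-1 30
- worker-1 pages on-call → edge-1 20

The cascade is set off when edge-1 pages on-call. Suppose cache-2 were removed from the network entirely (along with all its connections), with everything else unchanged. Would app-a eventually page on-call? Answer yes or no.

With cache-2 removed:
Round 1 — edge-1 pages on-call (initial).
  app-a: +30 → 30 ≥ 30
  worker-1: +20 → 20 < 90
Round 2 — app-a pages on-call.
  worker-1: +60 → 80 < 90
No further pages.

yes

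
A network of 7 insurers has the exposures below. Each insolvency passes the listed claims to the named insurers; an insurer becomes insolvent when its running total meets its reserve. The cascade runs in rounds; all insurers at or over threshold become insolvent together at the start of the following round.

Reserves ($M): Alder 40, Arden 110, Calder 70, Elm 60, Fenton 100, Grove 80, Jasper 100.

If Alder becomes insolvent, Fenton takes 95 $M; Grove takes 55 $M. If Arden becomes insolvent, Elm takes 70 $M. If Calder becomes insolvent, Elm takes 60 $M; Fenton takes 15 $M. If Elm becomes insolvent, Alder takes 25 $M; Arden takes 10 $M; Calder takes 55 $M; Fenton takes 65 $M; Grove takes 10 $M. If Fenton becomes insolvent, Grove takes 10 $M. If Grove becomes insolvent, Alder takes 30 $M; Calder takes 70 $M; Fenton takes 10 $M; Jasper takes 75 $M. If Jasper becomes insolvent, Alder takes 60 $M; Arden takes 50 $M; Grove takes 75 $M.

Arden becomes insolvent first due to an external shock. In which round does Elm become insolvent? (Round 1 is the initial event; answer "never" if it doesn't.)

Round 1 — Arden becomes insolvent (initial).
  Elm: +70 → 70 ≥ 60
Round 2 — Elm becomes insolvent.
  Alder: +25 → 25 < 40
  Calder: +55 → 55 < 70
  Fenton: +65 → 65 < 100
  Grove: +10 → 10 < 80
No further insolvencies.

2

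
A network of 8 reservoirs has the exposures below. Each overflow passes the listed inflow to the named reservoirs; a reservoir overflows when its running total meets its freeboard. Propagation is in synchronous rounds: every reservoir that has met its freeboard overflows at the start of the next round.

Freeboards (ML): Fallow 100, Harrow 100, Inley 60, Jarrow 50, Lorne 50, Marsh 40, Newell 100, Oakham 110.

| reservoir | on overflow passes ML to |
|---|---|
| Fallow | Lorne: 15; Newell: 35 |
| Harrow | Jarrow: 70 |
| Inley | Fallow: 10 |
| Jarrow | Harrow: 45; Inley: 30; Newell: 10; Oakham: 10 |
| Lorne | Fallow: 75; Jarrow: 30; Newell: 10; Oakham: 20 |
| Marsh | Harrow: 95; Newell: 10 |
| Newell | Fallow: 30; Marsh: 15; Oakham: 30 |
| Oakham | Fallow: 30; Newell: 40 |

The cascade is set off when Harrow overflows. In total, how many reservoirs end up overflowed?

2

Round 1 — Harrow overflows (initial).
  Jarrow: +70 → 70 ≥ 50
Round 2 — Jarrow overflows.
  Inley: +30 → 30 < 60
  Newell: +10 → 10 < 100
  Oakham: +10 → 10 < 110
No further overflows.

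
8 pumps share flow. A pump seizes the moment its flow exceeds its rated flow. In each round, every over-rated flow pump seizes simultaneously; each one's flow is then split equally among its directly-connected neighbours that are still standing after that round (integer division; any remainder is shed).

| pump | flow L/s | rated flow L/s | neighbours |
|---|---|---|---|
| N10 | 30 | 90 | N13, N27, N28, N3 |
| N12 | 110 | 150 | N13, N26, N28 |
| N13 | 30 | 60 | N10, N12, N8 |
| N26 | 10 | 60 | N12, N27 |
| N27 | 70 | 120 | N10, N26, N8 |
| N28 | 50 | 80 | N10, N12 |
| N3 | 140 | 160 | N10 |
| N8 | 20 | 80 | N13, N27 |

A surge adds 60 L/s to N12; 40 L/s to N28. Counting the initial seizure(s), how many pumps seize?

8

Round 1 — N12 at 170 > 150; N28 at 90 > 80. N12, N28 seize.
  N12 sheds 170 L/s to N13, N26: 85 each.
    N13: 30+85 = 115 > 60
    N26: 10+85 = 95 > 60
  N28 sheds 90 L/s to N10: 90 each.
    N10: 30+90 = 120 > 90
Round 2 — N10, N13, N26 seize.
  N10 sheds 120 L/s to N27, N3: 60 each.
    N27: 70+60 = 130 > 120
    N3: 140+60 = 200 > 160
  N13 sheds 115 L/s to N8: 115 each.
    N8: 20+115 = 135 > 80
  N26 sheds 95 L/s to N27: 95 each.
    N27: 130+95 = 225 > 120
Round 3 — N27, N3, N8 seize.
  N27 sheds 225 L/s: no online neighbours, lost.
  N3 sheds 200 L/s: no online neighbours, lost.
  N8 sheds 135 L/s: no online neighbours, lost.
No further seizures.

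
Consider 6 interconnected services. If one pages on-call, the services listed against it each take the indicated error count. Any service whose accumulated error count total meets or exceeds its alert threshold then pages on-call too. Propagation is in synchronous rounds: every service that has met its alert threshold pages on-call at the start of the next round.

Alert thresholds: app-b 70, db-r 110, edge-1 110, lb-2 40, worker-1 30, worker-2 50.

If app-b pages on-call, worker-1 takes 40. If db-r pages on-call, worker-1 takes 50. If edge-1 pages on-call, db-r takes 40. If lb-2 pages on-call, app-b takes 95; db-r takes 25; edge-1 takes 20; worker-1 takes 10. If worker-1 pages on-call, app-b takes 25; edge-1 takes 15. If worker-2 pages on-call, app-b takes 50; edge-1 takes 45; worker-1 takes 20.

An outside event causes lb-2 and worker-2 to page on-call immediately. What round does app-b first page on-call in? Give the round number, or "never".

Round 1 — lb-2, worker-2 page on-call (initial).
  app-b: +95+50 → 145 ≥ 70
  db-r: +25 → 25 < 110
  edge-1: +20+45 → 65 < 110
  worker-1: +10+20 → 30 ≥ 30
Round 2 — app-b, worker-1 page on-call.
  edge-1: +15 → 80 < 110
No further pages.

2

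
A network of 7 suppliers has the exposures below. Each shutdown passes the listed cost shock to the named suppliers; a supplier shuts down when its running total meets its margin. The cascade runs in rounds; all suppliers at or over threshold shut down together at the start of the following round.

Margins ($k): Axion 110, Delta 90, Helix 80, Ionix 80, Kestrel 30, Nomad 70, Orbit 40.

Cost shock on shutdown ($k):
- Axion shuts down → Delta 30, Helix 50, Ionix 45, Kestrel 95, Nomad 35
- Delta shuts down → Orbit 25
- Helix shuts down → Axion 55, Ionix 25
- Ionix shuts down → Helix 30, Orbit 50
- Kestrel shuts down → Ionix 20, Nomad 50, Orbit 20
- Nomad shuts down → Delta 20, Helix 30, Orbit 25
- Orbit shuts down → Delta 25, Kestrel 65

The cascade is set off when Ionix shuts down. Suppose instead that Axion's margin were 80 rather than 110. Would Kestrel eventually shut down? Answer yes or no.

yes

With Axion's margin at 80:
Round 1 — Ionix shuts down (initial).
  Helix: +30 → 30 < 80
  Orbit: +50 → 50 ≥ 40
Round 2 — Orbit shuts down.
  Delta: +25 → 25 < 90
  Kestrel: +65 → 65 ≥ 30
Round 3 — Kestrel shuts down.
  Nomad: +50 → 50 < 70
No further shutdowns.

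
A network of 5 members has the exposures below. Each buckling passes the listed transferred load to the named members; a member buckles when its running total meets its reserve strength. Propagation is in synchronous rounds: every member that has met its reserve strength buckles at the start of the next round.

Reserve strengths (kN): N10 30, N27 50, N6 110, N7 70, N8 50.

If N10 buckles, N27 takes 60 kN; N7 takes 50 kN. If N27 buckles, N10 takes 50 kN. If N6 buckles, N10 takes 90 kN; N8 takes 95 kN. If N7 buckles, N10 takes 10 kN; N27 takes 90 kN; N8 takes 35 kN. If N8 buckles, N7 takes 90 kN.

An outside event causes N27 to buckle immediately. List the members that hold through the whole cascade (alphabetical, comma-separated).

N6, N7, N8

Round 1 — N27 buckles (initial).
  N10: +50 → 50 ≥ 30
Round 2 — N10 buckles.
  N7: +50 → 50 < 70
No further bucklings.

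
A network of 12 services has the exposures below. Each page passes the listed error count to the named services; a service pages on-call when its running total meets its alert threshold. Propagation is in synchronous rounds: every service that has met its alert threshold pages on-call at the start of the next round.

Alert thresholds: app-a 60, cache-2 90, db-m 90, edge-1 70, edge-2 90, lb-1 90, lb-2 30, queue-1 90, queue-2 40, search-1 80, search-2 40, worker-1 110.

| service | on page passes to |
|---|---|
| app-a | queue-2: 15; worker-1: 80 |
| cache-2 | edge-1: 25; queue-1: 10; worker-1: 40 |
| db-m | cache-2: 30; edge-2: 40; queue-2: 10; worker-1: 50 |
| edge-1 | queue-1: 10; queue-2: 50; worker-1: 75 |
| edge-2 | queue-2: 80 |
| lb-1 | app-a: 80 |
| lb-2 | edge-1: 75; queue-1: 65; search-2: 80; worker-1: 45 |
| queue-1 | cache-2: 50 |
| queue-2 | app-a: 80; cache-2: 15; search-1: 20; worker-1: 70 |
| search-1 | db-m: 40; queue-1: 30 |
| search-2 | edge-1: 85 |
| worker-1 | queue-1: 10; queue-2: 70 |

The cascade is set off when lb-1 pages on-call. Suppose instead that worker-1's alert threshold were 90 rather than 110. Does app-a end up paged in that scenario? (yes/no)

With worker-1's alert threshold at 90:
Round 1 — lb-1 pages on-call (initial).
  app-a: +80 → 80 ≥ 60
Round 2 — app-a pages on-call.
  queue-2: +15 → 15 < 40
  worker-1: +80 → 80 < 90
No further pages.

yes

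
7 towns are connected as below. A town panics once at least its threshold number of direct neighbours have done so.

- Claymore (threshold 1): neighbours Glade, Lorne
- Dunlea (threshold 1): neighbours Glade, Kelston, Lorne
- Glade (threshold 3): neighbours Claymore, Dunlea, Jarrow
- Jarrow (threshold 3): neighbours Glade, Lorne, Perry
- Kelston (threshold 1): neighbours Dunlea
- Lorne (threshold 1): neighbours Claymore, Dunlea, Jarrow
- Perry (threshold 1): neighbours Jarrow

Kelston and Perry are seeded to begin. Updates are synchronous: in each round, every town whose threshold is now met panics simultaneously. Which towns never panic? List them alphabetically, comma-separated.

Round 1 — Kelston, Perry panic (initial).
Round 2 — checking thresholds:
  Dunlea: 1 of 3 neighbours ≥ 1, panics.
  Jarrow: 1 of 3 neighbours < 3, below threshold.
Round 3 — checking thresholds:
  Glade: 1 of 3 neighbours < 3, below threshold.
  Jarrow: 1 of 3 neighbours < 3, below threshold.
  Lorne: 1 of 3 neighbours ≥ 1, panics.
Round 4 — checking thresholds:
  Claymore: 1 of 2 neighbours ≥ 1, panics.
  Glade: 1 of 3 neighbours < 3, below threshold.
  Jarrow: 2 of 3 neighbours < 3, below threshold.
Round 5 — no new panics; cascade stops.

Glade, Jarrow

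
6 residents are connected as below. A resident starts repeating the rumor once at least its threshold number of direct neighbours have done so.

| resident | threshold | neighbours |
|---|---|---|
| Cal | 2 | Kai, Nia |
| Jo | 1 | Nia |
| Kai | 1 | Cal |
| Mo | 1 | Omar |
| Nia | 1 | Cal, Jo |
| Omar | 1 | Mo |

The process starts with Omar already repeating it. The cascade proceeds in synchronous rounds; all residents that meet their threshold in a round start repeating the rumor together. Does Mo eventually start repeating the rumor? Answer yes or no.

Round 1 — Omar starts repeating the rumor (initial).
Round 2 — checking thresholds:
  Mo: 1 of 1 neighbours ≥ 1, starts repeating the rumor.
Round 3 — no new spreads; cascade stops.

yes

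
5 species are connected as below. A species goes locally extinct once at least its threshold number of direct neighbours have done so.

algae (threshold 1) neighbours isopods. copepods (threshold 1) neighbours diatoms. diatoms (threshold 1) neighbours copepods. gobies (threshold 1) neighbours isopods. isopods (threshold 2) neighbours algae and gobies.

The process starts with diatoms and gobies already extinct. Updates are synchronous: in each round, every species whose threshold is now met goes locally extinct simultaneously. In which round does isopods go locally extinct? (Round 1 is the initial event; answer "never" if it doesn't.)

Round 1 — diatoms, gobies go locally extinct (initial).
Round 2 — checking thresholds:
  copepods: 1 of 1 neighbours ≥ 1, goes locally extinct.
  isopods: 1 of 2 neighbours < 2, holds.
Round 3 — no new extinctions; cascade stops.

never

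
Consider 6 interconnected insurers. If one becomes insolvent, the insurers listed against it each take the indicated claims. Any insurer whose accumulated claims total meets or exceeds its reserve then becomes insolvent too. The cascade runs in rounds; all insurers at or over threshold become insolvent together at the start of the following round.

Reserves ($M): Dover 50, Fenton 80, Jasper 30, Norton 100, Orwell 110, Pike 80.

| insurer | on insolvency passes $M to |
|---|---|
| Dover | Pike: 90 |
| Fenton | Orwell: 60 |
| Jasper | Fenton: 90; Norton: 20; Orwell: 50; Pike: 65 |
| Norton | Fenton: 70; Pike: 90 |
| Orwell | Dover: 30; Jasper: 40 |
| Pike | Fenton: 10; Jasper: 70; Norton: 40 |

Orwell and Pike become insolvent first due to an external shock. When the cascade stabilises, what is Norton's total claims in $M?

60

Round 1 — Orwell, Pike become insolvent (initial).
  Dover: +30 → 30 < 50
  Fenton: +10 → 10 < 80
  Jasper: +40+70 → 110 ≥ 30
  Norton: +40 → 40 < 100
Round 2 — Jasper becomes insolvent.
  Fenton: +90 → 100 ≥ 80
  Norton: +20 → 60 < 100
Round 3 — Fenton becomes insolvent.
No further insolvencies.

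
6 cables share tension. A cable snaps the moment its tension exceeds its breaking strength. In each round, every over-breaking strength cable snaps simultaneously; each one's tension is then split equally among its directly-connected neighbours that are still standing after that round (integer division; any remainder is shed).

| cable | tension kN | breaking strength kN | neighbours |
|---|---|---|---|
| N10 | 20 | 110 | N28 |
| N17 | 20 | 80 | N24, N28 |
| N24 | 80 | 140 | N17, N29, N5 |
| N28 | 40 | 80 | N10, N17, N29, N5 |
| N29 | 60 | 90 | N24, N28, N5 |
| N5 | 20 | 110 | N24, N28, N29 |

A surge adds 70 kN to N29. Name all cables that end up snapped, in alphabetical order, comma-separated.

Round 1 — N29 at 130 > 90. N29 snaps.
  N29 sheds 130 kN to N24, N28, N5: 43 each (1 lost).
    N24: 80+43 = 123 ≤ 140
    N28: 40+43 = 83 > 80
    N5: 20+43 = 63 ≤ 110
Round 2 — N28 snaps.
  N28 sheds 83 kN to N10, N17, N5: 27 each (2 lost).
    N10: 20+27 = 47 ≤ 110
    N17: 20+27 = 47 ≤ 80
    N5: 63+27 = 90 ≤ 110
No further breaks.

N28, N29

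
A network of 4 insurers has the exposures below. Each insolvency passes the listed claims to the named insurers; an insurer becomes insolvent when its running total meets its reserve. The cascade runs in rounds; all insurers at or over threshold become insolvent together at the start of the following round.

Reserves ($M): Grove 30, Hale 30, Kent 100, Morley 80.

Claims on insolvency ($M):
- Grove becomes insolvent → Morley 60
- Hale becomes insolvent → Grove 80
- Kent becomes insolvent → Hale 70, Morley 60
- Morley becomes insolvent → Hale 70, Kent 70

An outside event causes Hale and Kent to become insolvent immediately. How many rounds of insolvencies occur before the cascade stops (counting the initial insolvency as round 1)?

3

Round 1 — Hale, Kent become insolvent (initial).
  Grove: +80 → 80 ≥ 30
  Morley: +60 → 60 < 80
Round 2 — Grove becomes insolvent.
  Morley: +60 → 120 ≥ 80
Round 3 — Morley becomes insolvent.
No further insolvencies.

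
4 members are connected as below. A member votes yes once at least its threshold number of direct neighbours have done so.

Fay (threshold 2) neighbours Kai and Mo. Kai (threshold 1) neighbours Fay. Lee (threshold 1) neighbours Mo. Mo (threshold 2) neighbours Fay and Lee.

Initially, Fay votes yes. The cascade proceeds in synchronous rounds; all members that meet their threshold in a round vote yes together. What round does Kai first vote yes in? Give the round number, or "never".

Round 1 — Fay votes yes (initial).
Round 2 — checking thresholds:
  Kai: 1 of 1 neighbours ≥ 1, votes yes.
  Mo: 1 of 2 neighbours < 2, holds.
Round 3 — no new yes votes; cascade stops.

2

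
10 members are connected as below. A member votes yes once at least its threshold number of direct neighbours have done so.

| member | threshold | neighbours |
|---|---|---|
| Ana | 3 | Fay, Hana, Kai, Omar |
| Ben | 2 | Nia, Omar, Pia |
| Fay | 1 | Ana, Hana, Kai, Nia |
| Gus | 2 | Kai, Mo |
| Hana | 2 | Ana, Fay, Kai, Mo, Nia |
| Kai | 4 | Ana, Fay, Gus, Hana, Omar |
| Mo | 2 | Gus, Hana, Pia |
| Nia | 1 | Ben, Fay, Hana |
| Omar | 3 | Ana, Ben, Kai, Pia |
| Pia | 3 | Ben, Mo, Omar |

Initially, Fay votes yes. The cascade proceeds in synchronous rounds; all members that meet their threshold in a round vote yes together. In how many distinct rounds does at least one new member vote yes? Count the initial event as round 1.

3

Round 1 — Fay votes yes (initial).
Round 2 — checking thresholds:
  Ana: 1 of 4 neighbours < 3, below threshold.
  Hana: 1 of 5 neighbours < 2, below threshold.
  Kai: 1 of 5 neighbours < 4, below threshold.
  Nia: 1 of 3 neighbours ≥ 1, votes yes.
Round 3 — checking thresholds:
  Ana: 1 of 4 neighbours < 3, below threshold.
  Ben: 1 of 3 neighbours < 2, below threshold.
  Hana: 2 of 5 neighbours ≥ 2, votes yes.
  Kai: 1 of 5 neighbours < 4, below threshold.
Round 4 — no new yes votes; cascade stops.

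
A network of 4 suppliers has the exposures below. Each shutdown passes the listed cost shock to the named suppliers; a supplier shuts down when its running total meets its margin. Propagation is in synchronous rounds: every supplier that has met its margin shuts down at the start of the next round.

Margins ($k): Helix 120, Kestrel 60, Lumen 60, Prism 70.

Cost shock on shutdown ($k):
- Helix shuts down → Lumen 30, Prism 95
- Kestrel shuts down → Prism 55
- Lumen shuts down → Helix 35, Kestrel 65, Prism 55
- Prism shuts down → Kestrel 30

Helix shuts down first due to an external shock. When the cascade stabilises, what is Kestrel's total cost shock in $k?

Round 1 — Helix shuts down (initial).
  Lumen: +30 → 30 < 60
  Prism: +95 → 95 ≥ 70
Round 2 — Prism shuts down.
  Kestrel: +30 → 30 < 60
No further shutdowns.

30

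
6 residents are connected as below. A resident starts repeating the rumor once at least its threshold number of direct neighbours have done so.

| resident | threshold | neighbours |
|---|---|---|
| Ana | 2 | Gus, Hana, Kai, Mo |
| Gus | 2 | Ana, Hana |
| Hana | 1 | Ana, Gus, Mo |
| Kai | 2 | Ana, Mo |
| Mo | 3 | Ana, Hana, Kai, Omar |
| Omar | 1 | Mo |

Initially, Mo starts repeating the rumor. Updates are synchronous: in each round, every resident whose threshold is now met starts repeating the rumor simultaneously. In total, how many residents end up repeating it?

6

Round 1 — Mo starts repeating the rumor (initial).
Round 2 — checking thresholds:
  Ana: 1 of 4 neighbours < 2, below threshold.
  Hana: 1 of 3 neighbours ≥ 1, starts repeating the rumor.
  Kai: 1 of 2 neighbours < 2, below threshold.
  Omar: 1 of 1 neighbours ≥ 1, starts repeating the rumor.
Round 3 — checking thresholds:
  Ana: 2 of 4 neighbours ≥ 2, starts repeating the rumor.
  Gus: 1 of 2 neighbours < 2, below threshold.
  Kai: 1 of 2 neighbours < 2, below threshold.
Round 4 — checking thresholds:
  Gus: 2 of 2 neighbours ≥ 2, starts repeating the rumor.
  Kai: 2 of 2 neighbours ≥ 2, starts repeating the rumor.
Round 5 — no new spreads; cascade stops.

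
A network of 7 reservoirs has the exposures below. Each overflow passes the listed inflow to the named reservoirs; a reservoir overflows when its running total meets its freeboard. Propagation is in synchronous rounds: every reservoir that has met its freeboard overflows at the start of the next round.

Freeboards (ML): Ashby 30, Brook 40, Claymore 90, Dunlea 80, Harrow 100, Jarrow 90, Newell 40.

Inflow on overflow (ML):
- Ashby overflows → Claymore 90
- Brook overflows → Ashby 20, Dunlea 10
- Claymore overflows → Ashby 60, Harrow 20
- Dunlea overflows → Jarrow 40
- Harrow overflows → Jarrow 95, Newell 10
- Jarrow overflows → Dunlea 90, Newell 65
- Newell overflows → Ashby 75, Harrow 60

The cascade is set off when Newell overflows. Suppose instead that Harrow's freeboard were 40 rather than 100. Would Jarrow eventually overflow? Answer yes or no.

With Harrow's freeboard at 40:
Round 1 — Newell overflows (initial).
  Ashby: +75 → 75 ≥ 30
  Harrow: +60 → 60 ≥ 40
Round 2 — Ashby, Harrow overflow.
  Claymore: +90 → 90 ≥ 90
  Jarrow: +95 → 95 ≥ 90
Round 3 — Claymore, Jarrow overflow.
  Dunlea: +90 → 90 ≥ 80
Round 4 — Dunlea overflows.
No further overflows.

yes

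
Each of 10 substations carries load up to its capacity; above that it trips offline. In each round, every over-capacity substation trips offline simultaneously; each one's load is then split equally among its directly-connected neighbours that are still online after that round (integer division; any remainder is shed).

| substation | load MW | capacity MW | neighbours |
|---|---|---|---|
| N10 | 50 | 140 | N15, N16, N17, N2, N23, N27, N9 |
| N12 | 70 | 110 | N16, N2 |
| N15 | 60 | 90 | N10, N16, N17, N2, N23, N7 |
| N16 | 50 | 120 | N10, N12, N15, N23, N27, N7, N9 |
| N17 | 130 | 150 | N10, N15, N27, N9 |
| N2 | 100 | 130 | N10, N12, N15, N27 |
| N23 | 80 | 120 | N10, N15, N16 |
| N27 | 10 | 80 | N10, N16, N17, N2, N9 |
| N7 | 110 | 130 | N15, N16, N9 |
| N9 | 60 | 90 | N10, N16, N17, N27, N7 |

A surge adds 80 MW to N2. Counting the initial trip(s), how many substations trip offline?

Round 1 — N2 at 180 > 130. N2 trips offline.
  N2 sheds 180 MW to N10, N12, N15, N27: 45 each.
    N10: 50+45 = 95 ≤ 140
    N12: 70+45 = 115 > 110
    N15: 60+45 = 105 > 90
    N27: 10+45 = 55 ≤ 80
Round 2 — N12, N15 trip offline.
  N12 sheds 115 MW to N16: 115 each.
    N16: 50+115 = 165 > 120
  N15 sheds 105 MW to N10, N16, N17, N23, N7: 21 each.
    N10: 95+21 = 116 ≤ 140
    N16: 165+21 = 186 > 120
    N17: 130+21 = 151 > 150
    N23: 80+21 = 101 ≤ 120
    N7: 110+21 = 131 > 130
Round 3 — N16, N17, N7 trip offline.
  N16 sheds 186 MW to N10, N23, N27, N9: 46 each (2 lost).
    N10: 116+46 = 162 > 140
    N23: 101+46 = 147 > 120
    N27: 55+46 = 101 > 80
    N9: 60+46 = 106 > 90
  N17 sheds 151 MW to N10, N27, N9: 50 each (1 lost).
    N10: 162+50 = 212 > 140
    N27: 101+50 = 151 > 80
    N9: 106+50 = 156 > 90
  N7 sheds 131 MW to N9: 131 each.
    N9: 156+131 = 287 > 90
Round 4 — N10, N23, N27, N9 trip offline.
  N10 sheds 212 MW: no online neighbours, lost.
  N23 sheds 147 MW: no online neighbours, lost.
  N27 sheds 151 MW: no online neighbours, lost.
  N9 sheds 287 MW: no online neighbours, lost.
No further trips.

10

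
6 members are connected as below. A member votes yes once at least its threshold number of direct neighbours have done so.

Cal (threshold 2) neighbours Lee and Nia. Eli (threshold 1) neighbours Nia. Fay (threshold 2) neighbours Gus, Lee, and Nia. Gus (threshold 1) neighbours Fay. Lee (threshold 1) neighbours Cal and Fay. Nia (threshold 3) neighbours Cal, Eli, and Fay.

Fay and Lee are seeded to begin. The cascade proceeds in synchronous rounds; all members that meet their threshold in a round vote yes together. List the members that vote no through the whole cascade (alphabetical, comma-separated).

Cal, Eli, Nia

Round 1 — Fay, Lee vote yes (initial).
Round 2 — checking thresholds:
  Cal: 1 of 2 neighbours < 2, below threshold.
  Gus: 1 of 1 neighbours ≥ 1, votes yes.
  Nia: 1 of 3 neighbours < 3, below threshold.
Round 3 — no new yes votes; cascade stops.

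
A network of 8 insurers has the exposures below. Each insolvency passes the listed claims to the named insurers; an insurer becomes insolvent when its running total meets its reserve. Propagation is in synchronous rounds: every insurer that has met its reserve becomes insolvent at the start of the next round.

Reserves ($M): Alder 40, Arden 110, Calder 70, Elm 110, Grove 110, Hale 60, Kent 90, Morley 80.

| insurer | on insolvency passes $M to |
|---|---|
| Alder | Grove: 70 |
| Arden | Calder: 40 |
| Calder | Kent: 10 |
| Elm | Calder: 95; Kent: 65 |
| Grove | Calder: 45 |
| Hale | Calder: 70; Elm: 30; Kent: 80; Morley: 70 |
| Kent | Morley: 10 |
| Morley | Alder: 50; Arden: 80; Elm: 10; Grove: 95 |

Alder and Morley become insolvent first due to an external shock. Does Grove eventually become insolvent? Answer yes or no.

yes

Round 1 — Alder, Morley become insolvent (initial).
  Arden: +80 → 80 < 110
  Elm: +10 → 10 < 110
  Grove: +70+95 → 165 ≥ 110
Round 2 — Grove becomes insolvent.
  Calder: +45 → 45 < 70
No further insolvencies.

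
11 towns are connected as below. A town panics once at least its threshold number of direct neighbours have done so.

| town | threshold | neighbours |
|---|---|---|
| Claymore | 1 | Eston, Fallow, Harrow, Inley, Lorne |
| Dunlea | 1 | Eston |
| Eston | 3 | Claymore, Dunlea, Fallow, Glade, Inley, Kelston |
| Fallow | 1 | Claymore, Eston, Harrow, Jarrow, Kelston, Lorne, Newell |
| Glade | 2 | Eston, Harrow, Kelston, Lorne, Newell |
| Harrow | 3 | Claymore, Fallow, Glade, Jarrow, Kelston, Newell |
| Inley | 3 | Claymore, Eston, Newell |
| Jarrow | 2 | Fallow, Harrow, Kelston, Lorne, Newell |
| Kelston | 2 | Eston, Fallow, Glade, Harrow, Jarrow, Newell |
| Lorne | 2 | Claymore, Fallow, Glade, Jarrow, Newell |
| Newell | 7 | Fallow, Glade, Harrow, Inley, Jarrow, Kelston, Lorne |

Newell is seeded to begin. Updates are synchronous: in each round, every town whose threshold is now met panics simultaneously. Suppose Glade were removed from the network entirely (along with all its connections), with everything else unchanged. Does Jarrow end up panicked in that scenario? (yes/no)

With Glade removed:
Round 1 — Newell panics (initial).
Round 2 — checking thresholds:
  Fallow: 1 of 7 neighbours ≥ 1, panics.
  Harrow: 1 of 5 neighbours < 3, below threshold.
  Inley: 1 of 3 neighbours < 3, below threshold.
  Jarrow: 1 of 5 neighbours < 2, below threshold.
  Kelston: 1 of 5 neighbours < 2, below threshold.
  Lorne: 1 of 4 neighbours < 2, below threshold.
Round 3 — checking thresholds:
  Claymore: 1 of 5 neighbours ≥ 1, panics.
  Eston: 1 of 5 neighbours < 3, below threshold.
  Harrow: 2 of 5 neighbours < 3, below threshold.
  Inley: 1 of 3 neighbours < 3, below threshold.
  Jarrow: 2 of 5 neighbours ≥ 2, panics.
  Kelston: 2 of 5 neighbours ≥ 2, panics.
  Lorne: 2 of 4 neighbours ≥ 2, panics.
Round 4 — checking thresholds:
  Eston: 3 of 5 neighbours ≥ 3, panics.
  Harrow: 5 of 5 neighbours ≥ 3, panics.
  Inley: 2 of 3 neighbours < 3, below threshold.
Round 5 — checking thresholds:
  Dunlea: 1 of 1 neighbours ≥ 1, panics.
  Inley: 3 of 3 neighbours ≥ 3, panics.
Round 6 — no new panics; cascade stops.

yes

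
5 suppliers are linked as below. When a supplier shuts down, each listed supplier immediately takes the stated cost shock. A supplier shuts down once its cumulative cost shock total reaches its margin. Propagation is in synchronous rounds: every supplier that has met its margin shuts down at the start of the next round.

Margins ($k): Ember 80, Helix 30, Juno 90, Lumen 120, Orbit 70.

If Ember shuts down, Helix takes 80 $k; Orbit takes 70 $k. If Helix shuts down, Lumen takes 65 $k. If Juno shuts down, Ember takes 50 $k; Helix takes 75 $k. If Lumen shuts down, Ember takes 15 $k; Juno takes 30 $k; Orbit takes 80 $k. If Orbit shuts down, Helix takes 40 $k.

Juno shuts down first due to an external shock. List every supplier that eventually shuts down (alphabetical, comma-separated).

Round 1 — Juno shuts down (initial).
  Ember: +50 → 50 < 80
  Helix: +75 → 75 ≥ 30
Round 2 — Helix shuts down.
  Lumen: +65 → 65 < 120
No further shutdowns.

Helix, Juno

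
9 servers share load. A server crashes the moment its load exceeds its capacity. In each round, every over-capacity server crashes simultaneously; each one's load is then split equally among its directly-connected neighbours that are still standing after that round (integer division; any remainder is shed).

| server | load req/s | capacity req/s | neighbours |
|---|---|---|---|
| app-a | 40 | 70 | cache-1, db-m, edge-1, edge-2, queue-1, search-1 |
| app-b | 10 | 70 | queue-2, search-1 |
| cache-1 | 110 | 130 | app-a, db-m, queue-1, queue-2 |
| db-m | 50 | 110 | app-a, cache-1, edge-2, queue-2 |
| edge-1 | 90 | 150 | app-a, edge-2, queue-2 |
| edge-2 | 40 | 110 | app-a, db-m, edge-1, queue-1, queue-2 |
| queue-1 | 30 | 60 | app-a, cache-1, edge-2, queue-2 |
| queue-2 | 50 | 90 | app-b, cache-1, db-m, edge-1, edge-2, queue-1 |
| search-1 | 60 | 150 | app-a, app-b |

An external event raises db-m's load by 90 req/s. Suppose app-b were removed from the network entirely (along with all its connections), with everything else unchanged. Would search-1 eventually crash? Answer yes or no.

no

With app-b removed:
Round 1 — db-m at 140 > 110. db-m crashes.
  db-m sheds 140 req/s to app-a, cache-1, edge-2, queue-2: 35 each.
    app-a: 40+35 = 75 > 70
    cache-1: 110+35 = 145 > 130
    edge-2: 40+35 = 75 ≤ 110
    queue-2: 50+35 = 85 ≤ 90
Round 2 — app-a, cache-1 crash.
  app-a sheds 75 req/s to edge-1, edge-2, queue-1, search-1: 18 each (3 lost).
    edge-1: 90+18 = 108 ≤ 150
    edge-2: 75+18 = 93 ≤ 110
    queue-1: 30+18 = 48 ≤ 60
    search-1: 60+18 = 78 ≤ 150
  cache-1 sheds 145 req/s to queue-1, queue-2: 72 each (1 lost).
    queue-1: 48+72 = 120 > 60
    queue-2: 85+72 = 157 > 90
Round 3 — queue-1, queue-2 crash.
  queue-1 sheds 120 req/s to edge-2: 120 each.
    edge-2: 93+120 = 213 > 110
  queue-2 sheds 157 req/s to edge-1, edge-2: 78 each (1 lost).
    edge-1: 108+78 = 186 > 150
    edge-2: 213+78 = 291 > 110
Round 4 — edge-1, edge-2 crash.
  edge-1 sheds 186 req/s: no online neighbours, lost.
  edge-2 sheds 291 req/s: no online neighbours, lost.
No further crashes.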